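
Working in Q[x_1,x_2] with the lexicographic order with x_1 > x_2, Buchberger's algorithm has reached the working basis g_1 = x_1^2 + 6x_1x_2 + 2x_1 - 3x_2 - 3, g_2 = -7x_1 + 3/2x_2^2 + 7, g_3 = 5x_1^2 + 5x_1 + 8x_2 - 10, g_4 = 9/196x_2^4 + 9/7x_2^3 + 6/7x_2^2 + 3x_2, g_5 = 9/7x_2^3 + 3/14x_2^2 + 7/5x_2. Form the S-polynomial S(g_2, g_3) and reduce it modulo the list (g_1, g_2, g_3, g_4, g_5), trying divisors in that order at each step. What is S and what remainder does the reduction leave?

S(g_2, g_3) = -3/14x_1x_2^2 - 2x_1 - 8/5x_2 + 2; remainder on division = 0.

lcm(LM(g_2), LM(g_3)) = x_1^2.
S = (lcm/LT(g_2))·g_2 − (lcm/LT(g_3))·g_3 = -3/14x_1x_2^2 - 2x_1 - 8/5x_2 + 2.
Reduce S modulo (g_1, g_2, g_3, g_4, g_5) in that order:
  leading term x_1x_2^2: subtract (3/98x_2^2)·g_2 from -3/14x_1x_2^2 - 2x_1 - 8/5x_2 + 2 → -2x_1 - 9/196x_2^4 - 3/14x_2^2 - 8/5x_2 + 2
  leading term x_1: subtract (2/7)·g_2 from -2x_1 - 9/196x_2^4 - 3/14x_2^2 - 8/5x_2 + 2 → -9/196x_2^4 - 9/14x_2^2 - 8/5x_2
  leading term x_2^4: subtract (-1)·g_4 from -9/196x_2^4 - 9/14x_2^2 - 8/5x_2 → 9/7x_2^3 + 3/14x_2^2 + 7/5x_2
  leading term x_2^3: subtract (1)·g_5 from 9/7x_2^3 + 3/14x_2^2 + 7/5x_2 → 0
The remainder is 0, so this S-polynomial contributes no new basis element.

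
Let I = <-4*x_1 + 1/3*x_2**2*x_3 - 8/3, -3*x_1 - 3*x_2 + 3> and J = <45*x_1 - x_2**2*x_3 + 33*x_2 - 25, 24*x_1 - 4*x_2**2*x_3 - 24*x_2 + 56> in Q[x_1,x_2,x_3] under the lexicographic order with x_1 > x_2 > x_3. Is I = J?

Since reduced Gröbner bases are canonical representatives of ideals under a given ordering, it suffices to compute and compare them.
Buchberger on the first generating set:
f_1 = -4*x_1 + 1/3*x_2**2*x_3 - 8/3, LT = x_1.
f_2 = -3*x_1 - 3*x_2 + 3, LT = x_1.

S(f_1,f_2): lcm = x_1. S = -1/12*x_2**2*x_3 - x_2 + 5/3.
  leading term x_2**2*x_3: no divisor's leading term divides it; move -1/12*x_2**2*x_3 to the remainder.
  leading term x_2: no divisor's leading term divides it; move -x_2 to the remainder.
  leading term 1: no divisor's leading term divides it; move 5/3 to the remainder.
  remainder -1/12*x_2**2*x_3 - x_2 + 5/3 ≠ 0; add g_3 = -1/12*x_2**2*x_3 - x_2 + 5/3 to the basis.

The other S-polynomials (S(f_1,g_3), S(f_2,g_3)) all reduce to 0 modulo the current basis, so we have a Gröbner basis.
Inter-reduce: drop elements whose leading term is divisible by another's, tail-reduce, and make monic.
Reduced Gröbner basis: {x_1 + x_2 - 1, x_2**2*x_3 + 12*x_2 - 20}.

Buchberger on the second generating set:
h_1 = 45*x_1 - x_2**2*x_3 + 33*x_2 - 25, LT = x_1.
h_2 = 24*x_1 - 4*x_2**2*x_3 - 24*x_2 + 56, LT = x_1.

S(h_1,h_2): lcm = x_1. S = 13/90*x_2**2*x_3 + 26/15*x_2 - 26/9.
  leading term x_2**2*x_3: no divisor's leading term divides it; move 13/90*x_2**2*x_3 to the remainder.
  leading term x_2: no divisor's leading term divides it; move 26/15*x_2 to the remainder.
  leading term 1: no divisor's leading term divides it; move -26/9 to the remainder.
  remainder 13/90*x_2**2*x_3 + 26/15*x_2 - 26/9 ≠ 0; add k_3 = 13/90*x_2**2*x_3 + 26/15*x_2 - 26/9 to the basis.

The other S-polynomials (S(h_1,k_3), S(h_2,k_3)) all reduce to 0 modulo the current basis, so we have a Gröbner basis.
Inter-reduce: drop elements whose leading term is divisible by another's, tail-reduce, and make monic.
Reduced Gröbner basis: {x_1 + x_2 - 1, x_2**2*x_3 + 12*x_2 - 20}.

The two bases agree; hence the ideals are identical.

Yes, the ideals are equal.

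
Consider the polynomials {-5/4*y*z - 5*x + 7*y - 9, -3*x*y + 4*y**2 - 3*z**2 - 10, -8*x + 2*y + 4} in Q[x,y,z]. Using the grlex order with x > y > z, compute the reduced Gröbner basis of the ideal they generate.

f_1 = -5/4*y*z - 5*x + 7*y - 9, LT = y*z.
f_2 = -3*x*y + 4*y**2 - 3*z**2 - 10, LT = x*y.
f_3 = -8*x + 2*y + 4, LT = x.

S(f_1,f_2): lcm = x*y*z. S = 4/3*y**2*z - z**3 + 4*x**2 - 28/5*x*y + 36/5*x - 10/3*z.
  leading term y**2*z: subtract (-16/15*y)·f_1 from 4/3*y**2*z - z**3 + 4*x**2 - 28/5*x*y + 36/5*x - 10/3*z → -z**3 + 4*x**2 - 164/15*x*y + 112/15*y**2 + 36/5*x - 48/5*y - 10/3*z
  leading term z**3: no divisor's leading term divides it; move -z**3 to the remainder.
  leading term x**2: subtract (-1/2*x)·f_3 from 4*x**2 - 164/15*x*y + 112/15*y**2 + 36/5*x - 48/5*y - 10/3*z → -149/15*x*y + 112/15*y**2 + 46/5*x - 48/5*y - 10/3*z
  leading term x*y: subtract (149/45)·f_2 from -149/15*x*y + 112/15*y**2 + 46/5*x - 48/5*y - 10/3*z → -52/9*y**2 + 149/15*z**2 + 46/5*x - 48/5*y - 10/3*z + 298/9
  leading term y**2: no divisor's leading term divides it; move -52/9*y**2 to the remainder.
  leading term z**2: no divisor's leading term divides it; move 149/15*z**2 to the remainder.
  leading term x: subtract (-23/20)·f_3 from 46/5*x - 48/5*y - 10/3*z + 298/9 → -73/10*y - 10/3*z + 1697/45
  leading term y: no divisor's leading term divides it; move -73/10*y to the remainder.
  leading term z: no divisor's leading term divides it; move -10/3*z to the remainder.
  leading term 1: no divisor's leading term divides it; move 1697/45 to the remainder.
  remainder -z**3 - 52/9*y**2 + 149/15*z**2 - 73/10*y - 10/3*z + 1697/45 ≠ 0; add g_4 = -z**3 - 52/9*y**2 + 149/15*z**2 - 73/10*y - 10/3*z + 1697/45 to the basis.

S(f_2,f_3): lcm = x*y. S = -13/12*y**2 + z**2 + 1/2*y + 10/3.
  leading term y**2: no divisor's leading term divides it; move -13/12*y**2 to the remainder.
  leading term z**2: no divisor's leading term divides it; move z**2 to the remainder.
  leading term y: no divisor's leading term divides it; move 1/2*y to the remainder.
  leading term 1: no divisor's leading term divides it; move 10/3 to the remainder.
  remainder -13/12*y**2 + z**2 + 1/2*y + 10/3 ≠ 0; add g_5 = -13/12*y**2 + z**2 + 1/2*y + 10/3 to the basis.

The other S-polynomials (S(f_1,f_3), S(f_1,g_4), S(f_2,g_4), S(f_3,g_4), S(f_1,g_5), S(f_2,g_5), S(f_3,g_5), S(g_4,g_5)) all reduce to 0 modulo the current basis, so we have a Gröbner basis.
Inter-reduce: drop elements whose leading term is divisible by another's, tail-reduce, and make monic.

G = {z**3 - 23/5*z**2 + 299/30*y + 10/3*z - 299/15, y**2 - 12/13*z**2 - 6/13*y - 40/13, y*z - 23/5*y + 46/5, x - 1/4*y - 1/2}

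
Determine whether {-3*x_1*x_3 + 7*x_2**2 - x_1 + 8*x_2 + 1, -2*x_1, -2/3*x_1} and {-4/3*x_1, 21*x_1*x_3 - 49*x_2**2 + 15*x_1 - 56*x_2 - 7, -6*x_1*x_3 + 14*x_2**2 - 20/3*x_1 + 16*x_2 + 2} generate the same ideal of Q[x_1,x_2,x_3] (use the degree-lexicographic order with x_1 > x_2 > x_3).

Since reduced Gröbner bases are canonical representatives of ideals under a given ordering, it suffices to compute and compare them.
Buchberger on the first generating set:
f_1 = -3*x_1*x_3 + 7*x_2**2 - x_1 + 8*x_2 + 1, LT = x_1*x_3.
f_2 = -2*x_1, LT = x_1.
f_3 = -2/3*x_1, LT = x_1.

S(f_1,f_2): lcm = x_1*x_3. S = -7/3*x_2**2 + 1/3*x_1 - 8/3*x_2 - 1/3.
  leading term x_2**2: no divisor's leading term divides it; move -7/3*x_2**2 to the remainder.
  leading term x_1: subtract (-1/6)·f_2 from 1/3*x_1 - 8/3*x_2 - 1/3 → -8/3*x_2 - 1/3
  leading term x_2: no divisor's leading term divides it; move -8/3*x_2 to the remainder.
  leading term 1: no divisor's leading term divides it; move -1/3 to the remainder.
  remainder -7/3*x_2**2 - 8/3*x_2 - 1/3 ≠ 0; add g_4 = -7/3*x_2**2 - 8/3*x_2 - 1/3 to the basis.

The other S-polynomials (S(f_1,f_3), S(f_2,f_3), S(f_1,g_4), S(f_2,g_4), S(f_3,g_4)) all reduce to 0 modulo the current basis, so we have a Gröbner basis.
Inter-reduce: drop elements whose leading term is divisible by another's, tail-reduce, and make monic.
Reduced Gröbner basis: {x_2**2 + 8/7*x_2 + 1/7, x_1}.

Buchberger on the second generating set:
h_1 = -4/3*x_1, LT = x_1.
h_2 = 21*x_1*x_3 - 49*x_2**2 + 15*x_1 - 56*x_2 - 7, LT = x_1*x_3.
h_3 = -6*x_1*x_3 + 14*x_2**2 - 20/3*x_1 + 16*x_2 + 2, LT = x_1*x_3.

S(h_1,h_2): lcm = x_1*x_3. S = 7/3*x_2**2 - 5/7*x_1 + 8/3*x_2 + 1/3.
  leading term x_2**2: no divisor's leading term divides it; move 7/3*x_2**2 to the remainder.
  leading term x_1: subtract (15/28)·h_1 from -5/7*x_1 + 8/3*x_2 + 1/3 → 8/3*x_2 + 1/3
  leading term x_2: no divisor's leading term divides it; move 8/3*x_2 to the remainder.
  leading term 1: no divisor's leading term divides it; move 1/3 to the remainder.
  remainder 7/3*x_2**2 + 8/3*x_2 + 1/3 ≠ 0; add k_4 = 7/3*x_2**2 + 8/3*x_2 + 1/3 to the basis.

The other S-polynomials (S(h_1,h_3), S(h_2,h_3), S(h_1,k_4), S(h_2,k_4), S(h_3,k_4)) all reduce to 0 modulo the current basis, so we have a Gröbner basis.
Inter-reduce: drop elements whose leading term is divisible by another's, tail-reduce, and make monic.
Reduced Gröbner basis: {x_2**2 + 8/7*x_2 + 1/7, x_1}.

Same reduced basis, so the two generating sets span the same ideal.

Yes, the ideals are equal.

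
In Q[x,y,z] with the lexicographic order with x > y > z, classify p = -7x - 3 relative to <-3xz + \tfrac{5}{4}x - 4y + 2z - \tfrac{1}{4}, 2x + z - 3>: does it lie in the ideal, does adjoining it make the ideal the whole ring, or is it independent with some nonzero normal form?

-7x - 3 is independent of I; its normal form modulo I is \tfrac{7}{2}z - \tfrac{27}{2}.

First compute the reduced Gröbner basis of I by Buchberger's algorithm.
f_1 = -3xz + \tfrac{5}{4}x - 4y + 2z - \tfrac{1}{4}, LT = xz.
f_2 = 2x + z - 3, LT = x.

S(f_1,f_2): lcm = xz. S = -\tfrac{5}{12}x + \tfrac{4}{3}y - \tfrac{1}{2}z^{2} + \tfrac{5}{6}z + \tfrac{1}{12}.
  leading term x: subtract (-\tfrac{5}{24})·f_2 from -\tfrac{5}{12}x + \tfrac{4}{3}y - \tfrac{1}{2}z^{2} + \tfrac{5}{6}z + \tfrac{1}{12} → \tfrac{4}{3}y - \tfrac{1}{2}z^{2} + \tfrac{25}{24}z - \tfrac{13}{24}
  leading term y: no divisor's leading term divides it; move \tfrac{4}{3}y to the remainder.
  leading term z^{2}: no divisor's leading term divides it; move -\tfrac{1}{2}z^{2} to the remainder.
  leading term z: no divisor's leading term divides it; move \tfrac{25}{24}z to the remainder.
  leading term 1: no divisor's leading term divides it; move -\tfrac{13}{24} to the remainder.
  remainder \tfrac{4}{3}y - \tfrac{1}{2}z^{2} + \tfrac{25}{24}z - \tfrac{13}{24} ≠ 0; add h_3 = \tfrac{4}{3}y - \tfrac{1}{2}z^{2} + \tfrac{25}{24}z - \tfrac{13}{24} to the basis.

The other S-polynomials (S(f_1,h_3), S(f_2,h_3)) all reduce to 0 modulo the current basis, so we have a Gröbner basis.
Inter-reduce: drop elements whose leading term is divisible by another's, tail-reduce, and make monic.
Reduced Gröbner basis: {x + \tfrac{1}{2}z - \tfrac{3}{2}, y - \tfrac{3}{8}z^{2} + \tfrac{25}{32}z - \tfrac{13}{32}}.
Label its elements g_1 = x + \tfrac{1}{2}z - \tfrac{3}{2}, g_2 = y - \tfrac{3}{8}z^{2} + \tfrac{25}{32}z - \tfrac{13}{32}.

Reduce p = -7x - 3 modulo G:
  leading term x: subtract (-7)·g_1 from -7x - 3 → \tfrac{7}{2}z - \tfrac{27}{2}
  leading term z: no divisor's leading term divides it; move \tfrac{7}{2}z to the remainder.
  leading term 1: no divisor's leading term divides it; move -\tfrac{27}{2} to the remainder.
  normal form = \tfrac{7}{2}z - \tfrac{27}{2}.
The normal form is nonzero, so p ∉ I. Since p minus its normal form lies in I, I + (p) = I + (r) where r = \tfrac{7}{2}z - \tfrac{27}{2}; decide whether this ideal is the whole ring.
Run Buchberger on G together with r (pairs among the g_i already reduce to 0 since G is a Gröbner basis):
g_1 = x + \tfrac{1}{2}z - \tfrac{3}{2}, LT = x.
g_2 = y - \tfrac{3}{8}z^{2} + \tfrac{25}{32}z - \tfrac{13}{32}, LT = y.
r = \tfrac{7}{2}z - \tfrac{27}{2}, LT = z.

The S-polynomials (S(g_1,g_2), S(g_1,r), S(g_2,r)) all reduce to 0 modulo the current basis, so we have a Gröbner basis.
Inter-reduce: drop elements whose leading term is divisible by another's, tail-reduce, and make monic.
Reduced Gröbner basis: {x + \tfrac{3}{7}, y - \tfrac{1165}{392}, z - \tfrac{27}{7}}.
The reduced Gröbner basis of I + (p) is {x + \tfrac{3}{7}, y - \tfrac{1165}{392}, z - \tfrac{27}{7}} ≠ {1}, a proper ideal, so the enlarged system stays consistent: p is independent of I, with normal form \tfrac{7}{2}z - \tfrac{27}{2}.

Ideal membership is decidable via reduction modulo a Gröbner basis.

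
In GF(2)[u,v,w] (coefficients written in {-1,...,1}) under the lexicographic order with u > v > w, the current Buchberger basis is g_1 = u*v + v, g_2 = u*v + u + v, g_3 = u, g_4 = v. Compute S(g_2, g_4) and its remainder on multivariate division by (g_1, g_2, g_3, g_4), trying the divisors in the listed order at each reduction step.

lcm(LM(g_2), LM(g_4)) = u*v.
S = (lcm/LT(g_2))·g_2 − (lcm/LT(g_4))·g_4 = u + v.
Reduce S modulo (g_1, g_2, g_3, g_4) in that order:
  leading term u: subtract (1)·g_3 from u + v → v
  leading term v: subtract (1)·g_4 from v → 0
The remainder is 0, so this S-polynomial contributes no new basis element.

S(g_2, g_4) = u + v; remainder on division = 0.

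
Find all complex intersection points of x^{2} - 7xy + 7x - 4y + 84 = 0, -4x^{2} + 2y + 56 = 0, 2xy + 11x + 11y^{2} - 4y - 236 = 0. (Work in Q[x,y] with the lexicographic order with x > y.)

Compute a lex Gröbner basis by Buchberger's algorithm.
f_1 = x^{2} - 7xy + 7x - 4y + 84, LT = x^{2}.
f_2 = -4x^{2} + 2y + 56, LT = x^{2}.
f_3 = 2xy + 11x + 11y^{2} - 4y - 236, LT = xy.

S(f_1,f_2): lcm = x^{2}. S = -7xy + 7x - \tfrac{7}{2}y + 98.
  leading term xy: subtract (-\tfrac{7}{2})·f_3 from -7xy + 7x - \tfrac{7}{2}y + 98 → \tfrac{91}{2}x + \tfrac{77}{2}y^{2} - \tfrac{35}{2}y - 728
  leading term x: no divisor's leading term divides it; move \tfrac{91}{2}x to the remainder.
  leading term y^{2}: no divisor's leading term divides it; move \tfrac{77}{2}y^{2} to the remainder.
  leading term y: no divisor's leading term divides it; move -\tfrac{35}{2}y to the remainder.
  leading term 1: no divisor's leading term divides it; move -728 to the remainder.
  remainder \tfrac{91}{2}x + \tfrac{77}{2}y^{2} - \tfrac{35}{2}y - 728 ≠ 0; add h_4 = \tfrac{91}{2}x + \tfrac{77}{2}y^{2} - \tfrac{35}{2}y - 728 to the basis.

S(f_1,f_3): lcm = x^{2}y. S = -\tfrac{11}{2}x^{2} - \tfrac{25}{2}xy^{2} + 9xy + 118x - 4y^{2} + 84y.
  leading term x^{2}: subtract (-\tfrac{11}{2})·f_1 from -\tfrac{11}{2}x^{2} - \tfrac{25}{2}xy^{2} + 9xy + 118x - 4y^{2} + 84y → -\tfrac{25}{2}xy^{2} - \tfrac{59}{2}xy + \tfrac{313}{2}x - 4y^{2} + 62y + 462
  leading term xy^{2}: subtract (-\tfrac{25}{4}y)·f_3 from -\tfrac{25}{2}xy^{2} - \tfrac{59}{2}xy + \tfrac{313}{2}x - 4y^{2} + 62y + 462 → \tfrac{157}{4}xy + \tfrac{313}{2}x + \tfrac{275}{4}y^{3} - 29y^{2} - 1413y + 462
  leading term xy: subtract (\tfrac{157}{8})·f_3 from \tfrac{157}{4}xy + \tfrac{313}{2}x + \tfrac{275}{4}y^{3} - 29y^{2} - 1413y + 462 → -\tfrac{475}{8}x + \tfrac{275}{4}y^{3} - \tfrac{1959}{8}y^{2} - \tfrac{2669}{2}y + \tfrac{10187}{2}
  leading term x: subtract (-\tfrac{475}{364})·h_4 from -\tfrac{475}{8}x + \tfrac{275}{4}y^{3} - \tfrac{1959}{8}y^{2} - \tfrac{2669}{2}y + \tfrac{10187}{2} → \tfrac{275}{4}y^{3} - \tfrac{10121}{52}y^{2} - \tfrac{141163}{104}y + \tfrac{8287}{2}
  leading term y^{3}: no divisor's leading term divides it; move \tfrac{275}{4}y^{3} to the remainder.
  leading term y^{2}: no divisor's leading term divides it; move -\tfrac{10121}{52}y^{2} to the remainder.
  leading term y: no divisor's leading term divides it; move -\tfrac{141163}{104}y to the remainder.
  leading term 1: no divisor's leading term divides it; move \tfrac{8287}{2} to the remainder.
  remainder \tfrac{275}{4}y^{3} - \tfrac{10121}{52}y^{2} - \tfrac{141163}{104}y + \tfrac{8287}{2} ≠ 0; add h_5 = \tfrac{275}{4}y^{3} - \tfrac{10121}{52}y^{2} - \tfrac{141163}{104}y + \tfrac{8287}{2} to the basis.

S(f_2,f_3): lcm = x^{2}y. S = -\tfrac{11}{2}x^{2} - \tfrac{11}{2}xy^{2} + 2xy + 118x - \tfrac{1}{2}y^{2} - 14y.
  leading term x^{2}: subtract (-\tfrac{11}{2})·f_1 from -\tfrac{11}{2}x^{2} - \tfrac{11}{2}xy^{2} + 2xy + 118x - \tfrac{1}{2}y^{2} - 14y → -\tfrac{11}{2}xy^{2} - \tfrac{73}{2}xy + \tfrac{313}{2}x - \tfrac{1}{2}y^{2} - 36y + 462
  leading term xy^{2}: subtract (-\tfrac{11}{4}y)·f_3 from -\tfrac{11}{2}xy^{2} - \tfrac{73}{2}xy + \tfrac{313}{2}x - \tfrac{1}{2}y^{2} - 36y + 462 → -\tfrac{25}{4}xy + \tfrac{313}{2}x + \tfrac{121}{4}y^{3} - \tfrac{23}{2}y^{2} - 685y + 462
  leading term xy: subtract (-\tfrac{25}{8})·f_3 from -\tfrac{25}{4}xy + \tfrac{313}{2}x + \tfrac{121}{4}y^{3} - \tfrac{23}{2}y^{2} - 685y + 462 → \tfrac{1527}{8}x + \tfrac{121}{4}y^{3} + \tfrac{183}{8}y^{2} - \tfrac{1395}{2}y - \tfrac{551}{2}
  leading term x: subtract (\tfrac{1527}{364})·h_4 from \tfrac{1527}{8}x + \tfrac{121}{4}y^{3} + \tfrac{183}{8}y^{2} - \tfrac{1395}{2}y - \tfrac{551}{2} → \tfrac{121}{4}y^{3} - \tfrac{7209}{52}y^{2} - \tfrac{64905}{104}y + \tfrac{5557}{2}
  leading term y^{3}: subtract (\tfrac{11}{25})·h_5 from \tfrac{121}{4}y^{3} - \tfrac{7209}{52}y^{2} - \tfrac{64905}{104}y + \tfrac{5557}{2} → -\tfrac{34447}{650}y^{2} - \tfrac{8729}{325}y + \tfrac{23884}{25}
  leading term y^{2}: no divisor's leading term divides it; move -\tfrac{34447}{650}y^{2} to the remainder.
  leading term y: no divisor's leading term divides it; move -\tfrac{8729}{325}y to the remainder.
  leading term 1: no divisor's leading term divides it; move \tfrac{23884}{25} to the remainder.
  remainder -\tfrac{34447}{650}y^{2} - \tfrac{8729}{325}y + \tfrac{23884}{25} ≠ 0; add h_6 = -\tfrac{34447}{650}y^{2} - \tfrac{8729}{325}y + \tfrac{23884}{25} to the basis.

S(f_1,h_4): lcm = x^{2}. S = -\tfrac{11}{13}xy^{2} - \tfrac{86}{13}xy + 23x - 4y + 84.
  leading term xy^{2}: subtract (-\tfrac{11}{26}y)·f_3 from -\tfrac{11}{13}xy^{2} - \tfrac{86}{13}xy + 23x - 4y + 84 → -\tfrac{51}{26}xy + 23x + \tfrac{121}{26}y^{3} - \tfrac{22}{13}y^{2} - \tfrac{1350}{13}y + 84
  leading term xy: subtract (-\tfrac{51}{52})·f_3 from -\tfrac{51}{26}xy + 23x + \tfrac{121}{26}y^{3} - \tfrac{22}{13}y^{2} - \tfrac{1350}{13}y + 84 → \tfrac{1757}{52}x + \tfrac{121}{26}y^{3} + \tfrac{473}{52}y^{2} - \tfrac{1401}{13}y - \tfrac{1917}{13}
  leading term x: subtract (\tfrac{251}{338})·h_4 from \tfrac{1757}{52}x + \tfrac{121}{26}y^{3} + \tfrac{473}{52}y^{2} - \tfrac{1401}{13}y - \tfrac{1917}{13} → \tfrac{121}{26}y^{3} - \tfrac{6589}{338}y^{2} - \tfrac{64067}{676}y + \tfrac{5111}{13}
  leading term y^{3}: subtract (\tfrac{22}{325})·h_5 from \tfrac{121}{26}y^{3} - \tfrac{6589}{338}y^{2} - \tfrac{64067}{676}y + \tfrac{5111}{13} → -\tfrac{26697}{4225}y^{2} - \tfrac{24441}{8450}y + \tfrac{36618}{325}
  leading term y^{2}: subtract (\tfrac{53394}{447811})·h_6 from -\tfrac{26697}{4225}y^{2} - \tfrac{24441}{8450}y + \tfrac{36618}{325} → \tfrac{3051}{9842}y - \tfrac{6102}{4921}
  leading term y: no divisor's leading term divides it; move \tfrac{3051}{9842}y to the remainder.
  leading term 1: no divisor's leading term divides it; move -\tfrac{6102}{4921} to the remainder.
  remainder \tfrac{3051}{9842}y - \tfrac{6102}{4921} ≠ 0; add h_7 = \tfrac{3051}{9842}y - \tfrac{6102}{4921} to the basis.

The other S-polynomials (S(f_2,h_4), S(f_3,h_4), S(f_1,h_5), S(f_2,h_5), S(f_3,h_5), S(h_4,h_5), S(f_1,h_6), S(f_2,h_6), S(f_3,h_6), S(h_4,h_6), S(h_5,h_6), S(f_1,h_7), S(f_2,h_7), S(f_3,h_7), S(h_4,h_7), S(h_5,h_7), S(h_6,h_7)) all reduce to 0 modulo the current basis, so we have a Gröbner basis.
Inter-reduce: drop elements whose leading term is divisible by another's, tail-reduce, and make monic.
Reduced Gröbner basis: {x - 4, y - 4}.

A lex Gröbner basis eliminates variables successively. Here y - 4 depends only on y, with roots {4}; lifting each root through the earlier basis elements recovers the full solutions.
  y = 4: the earlier basis element becomes x - 4 = 0, giving x = 4 — point (4, 4).

{(4, 4)}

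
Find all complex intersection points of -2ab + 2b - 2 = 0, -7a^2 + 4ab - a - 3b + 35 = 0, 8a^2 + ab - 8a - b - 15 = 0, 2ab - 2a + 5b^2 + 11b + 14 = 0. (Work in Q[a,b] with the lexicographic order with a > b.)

{(2, -1)}

Compute a lex Gröbner basis by Buchberger's algorithm.
f_1 = -2ab + 2b - 2, LT = ab.
f_2 = -7a^2 + 4ab - a - 3b + 35, LT = a^2.
f_3 = 8a^2 + ab - 8a - b - 15, LT = a^2.
f_4 = 2ab - 2a + 5b^2 + 11b + 14, LT = ab.

S(f_1,f_2): lcm = a^2b. S = 4/7ab^2 - 8/7ab + a - 3/7b^2 + 5b.
  leading term ab^2: subtract (-2/7b)·f_1 from 4/7ab^2 - 8/7ab + a - 3/7b^2 + 5b → -8/7ab + a + 1/7b^2 + 31/7b
  leading term ab: subtract (4/7)·f_1 from -8/7ab + a + 1/7b^2 + 31/7b → a + 1/7b^2 + 23/7b + 8/7
  leading term a: no divisor's leading term divides it; move a to the remainder.
  leading term b^2: no divisor's leading term divides it; move 1/7b^2 to the remainder.
  leading term b: no divisor's leading term divides it; move 23/7b to the remainder.
  leading term 1: no divisor's leading term divides it; move 8/7 to the remainder.
  remainder a + 1/7b^2 + 23/7b + 8/7 ≠ 0; add h_5 = a + 1/7b^2 + 23/7b + 8/7 to the basis.

S(f_1,f_3): lcm = a^2b. S = -1/8ab^2 + a + 1/8b^2 + 15/8b.
  leading term ab^2: subtract (1/16b)·f_1 from -1/8ab^2 + a + 1/8b^2 + 15/8b → a + 2b
  leading term a: subtract (1)·h_5 from a + 2b → -1/7b^2 - 9/7b - 8/7
  leading term b^2: no divisor's leading term divides it; move -1/7b^2 to the remainder.
  leading term b: no divisor's leading term divides it; move -9/7b to the remainder.
  leading term 1: no divisor's leading term divides it; move -8/7 to the remainder.
  remainder -1/7b^2 - 9/7b - 8/7 ≠ 0; add h_6 = -1/7b^2 - 9/7b - 8/7 to the basis.

S(f_1,f_4): lcm = ab. S = a - 5/2b^2 - 13/2b - 6.
  leading term a: subtract (1)·h_5 from a - 5/2b^2 - 13/2b - 6 → -37/14b^2 - 137/14b - 50/7
  leading term b^2: subtract (37/2)·h_6 from -37/14b^2 - 137/14b - 50/7 → 14b + 14
  leading term b: no divisor's leading term divides it; move 14b to the remainder.
  leading term 1: no divisor's leading term divides it; move 14 to the remainder.
  remainder 14b + 14 ≠ 0; add h_7 = 14b + 14 to the basis.

The other S-polynomials (S(f_2,f_3), S(f_2,f_4), S(f_3,f_4), S(f_1,h_5), S(f_2,h_5), S(f_3,h_5), S(f_4,h_5), S(f_1,h_6), S(f_2,h_6), S(f_3,h_6), S(f_4,h_6), S(h_5,h_6), S(f_1,h_7), S(f_2,h_7), S(f_3,h_7), S(f_4,h_7), S(h_5,h_7), S(h_6,h_7)) all reduce to 0 modulo the current basis, so we have a Gröbner basis.
Inter-reduce: drop elements whose leading term is divisible by another's, tail-reduce, and make monic.
Reduced Gröbner basis: {a - 2, b + 1}.

From the last basis element, b + 1 = 0, so b takes values in {-1}. Each choice, substituted upward through the basis, yields the corresponding point(s) of the solution set.
  b = -1: the earlier basis element becomes a - 2 = 0, giving a = 2 — point (2, -1).
Each listed point satisfies every original equation (direct substitution).
This is the nonlinear analogue of row-reducing a linear system.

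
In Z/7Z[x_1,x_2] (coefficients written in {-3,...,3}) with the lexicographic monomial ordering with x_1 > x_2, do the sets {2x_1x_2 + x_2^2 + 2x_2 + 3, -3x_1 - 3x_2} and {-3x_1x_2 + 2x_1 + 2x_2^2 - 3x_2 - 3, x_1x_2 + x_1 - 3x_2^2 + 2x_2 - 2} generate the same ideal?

Two ideals are equal iff their reduced Gröbner bases coincide (the reduced basis is unique for a fixed ordering).
Buchberger on the first generating set:
f_1 = 2x_1x_2 + x_2^2 + 2x_2 + 3, LT = x_1x_2.
f_2 = -3x_1 - 3x_2, LT = x_1.

S(f_1,f_2): lcm = x_1x_2. S = 3x_2^2 + x_2 - 2.
  reduce S modulo (f_1, f_2):
  remainder 3x_2^2 + x_2 - 2 ≠ 0; add g_3 = 3x_2^2 + x_2 - 2 to the basis.

The other S-polynomials (S(f_1,g_3), S(f_2,g_3)) all reduce to 0 modulo the current basis, so we have a Gröbner basis.
Inter-reduce: drop elements whose leading term is divisible by another's, tail-reduce, and make monic.
Reduced Gröbner basis: {x_1 + x_2, x_2^2 - 2x_2 - 3}.

Buchberger on the second generating set:
h_1 = -3x_1x_2 + 2x_1 + 2x_2^2 - 3x_2 - 3, LT = x_1x_2.
h_2 = x_1x_2 + x_1 - 3x_2^2 + 2x_2 - 2, LT = x_1x_2.

S(h_1,h_2): lcm = x_1x_2. S = 3x_1 - x_2 + 3.
  reduce S modulo (h_1, h_2):
  remainder 3x_1 - x_2 + 3 ≠ 0; add k_3 = 3x_1 - x_2 + 3 to the basis.

S(h_1,k_3): lcm = x_1x_2. S = -3x_1 + 2x_2^2 + 1.
  reduce S modulo (h_1, h_2, k_3):
  remainder 2x_2^2 - x_2 - 3 ≠ 0; add k_4 = 2x_2^2 - x_2 - 3 to the basis.

The other S-polynomials (S(h_2,k_3), S(h_1,k_4), S(h_2,k_4), S(k_3,k_4)) all reduce to 0 modulo the current basis, so we have a Gröbner basis.
Inter-reduce: drop elements whose leading term is divisible by another's, tail-reduce, and make monic.
Reduced Gröbner basis: {x_1 + 2x_2 + 1, x_2^2 + 3x_2 + 2}.

Since the reduced bases disagree, the two ideals are not the same.

No, the ideals differ.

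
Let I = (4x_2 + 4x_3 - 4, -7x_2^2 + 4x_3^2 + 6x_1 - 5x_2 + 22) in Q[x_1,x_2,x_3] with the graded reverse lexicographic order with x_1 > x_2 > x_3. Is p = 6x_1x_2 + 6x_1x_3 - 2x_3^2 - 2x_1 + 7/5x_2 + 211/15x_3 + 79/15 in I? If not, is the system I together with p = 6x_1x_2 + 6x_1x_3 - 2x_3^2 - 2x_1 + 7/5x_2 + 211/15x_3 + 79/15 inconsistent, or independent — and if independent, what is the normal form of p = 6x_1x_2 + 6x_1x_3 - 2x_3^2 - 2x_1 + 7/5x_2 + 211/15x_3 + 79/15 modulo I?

First compute the reduced Gröbner basis of I by Buchberger's algorithm.
f_1 = 4x_2 + 4x_3 - 4, LT = x_2.
f_2 = -7x_2^2 + 4x_3^2 + 6x_1 - 5x_2 + 22, LT = x_2^2.

S(f_1,f_2): lcm = x_2^2. S = x_2x_3 + 4/7x_3^2 + 6/7x_1 - 12/7x_2 + 22/7.
  leading term x_2x_3: subtract (1/4x_3)·f_1 from x_2x_3 + 4/7x_3^2 + 6/7x_1 - 12/7x_2 + 22/7 → -3/7x_3^2 + 6/7x_1 - 12/7x_2 + x_3 + 22/7
  leading term x_3^2: no divisor's leading term divides it; move -3/7x_3^2 to the remainder.
  leading term x_1: no divisor's leading term divides it; move 6/7x_1 to the remainder.
  leading term x_2: subtract (-3/7)·f_1 from -12/7x_2 + x_3 + 22/7 → 19/7x_3 + 10/7
  leading term x_3: no divisor's leading term divides it; move 19/7x_3 to the remainder.
  leading term 1: no divisor's leading term divides it; move 10/7 to the remainder.
  remainder -3/7x_3^2 + 6/7x_1 + 19/7x_3 + 10/7 ≠ 0; add h_3 = -3/7x_3^2 + 6/7x_1 + 19/7x_3 + 10/7 to the basis.

The other S-polynomials (S(f_1,h_3), S(f_2,h_3)) all reduce to 0 modulo the current basis, so we have a Gröbner basis.
Inter-reduce: drop elements whose leading term is divisible by another's, tail-reduce, and make monic.
Reduced Gröbner basis: {x_3^2 - 2x_1 - 19/3x_3 - 10/3, x_2 + x_3 - 1}.
Label its elements g_1 = x_3^2 - 2x_1 - 19/3x_3 - 10/3, g_2 = x_2 + x_3 - 1.

Reduce p = 6x_1x_2 + 6x_1x_3 - 2x_3^2 - 2x_1 + 7/5x_2 + 211/15x_3 + 79/15 modulo G:
  leading term x_1x_2: subtract (6x_1)·g_2 from 6x_1x_2 + 6x_1x_3 - 2x_3^2 - 2x_1 + 7/5x_2 + 211/15x_3 + 79/15 → -2x_3^2 + 4x_1 + 7/5x_2 + 211/15x_3 + 79/15
  leading term x_3^2: subtract (-2)·g_1 from -2x_3^2 + 4x_1 + 7/5x_2 + 211/15x_3 + 79/15 → 7/5x_2 + 7/5x_3 - 7/5
  leading term x_2: subtract (7/5)·g_2 from 7/5x_2 + 7/5x_3 - 7/5 → 0
  normal form = 0.
Since the normal form is 0, p ∈ I.

6x_1x_2 + 6x_1x_3 - 2x_3^2 - 2x_1 + 7/5x_2 + 211/15x_3 + 79/15 lies in I (it reduces to 0).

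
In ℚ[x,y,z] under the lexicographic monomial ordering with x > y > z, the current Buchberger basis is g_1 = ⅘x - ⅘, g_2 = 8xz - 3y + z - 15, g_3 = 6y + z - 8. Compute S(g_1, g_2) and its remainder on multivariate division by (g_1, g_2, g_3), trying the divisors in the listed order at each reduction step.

S(g_1, g_2) = ⅜y - 9/8z + 15/8; remainder on division = -19/16z + 19/8.

lcm(LM(g_1), LM(g_2)) = xz.
S = (lcm/LT(g_1))·g_1 − (lcm/LT(g_2))·g_2 = ⅜y - 9/8z + 15/8.
Reduce S modulo (g_1, g_2, g_3) in that order:
  leading term y: subtract (1/16)·g_3 from ⅜y - 9/8z + 15/8 → -19/16z + 19/8
  leading term z: no divisor's leading term divides it; move -19/16z to the remainder.
  leading term 1: no divisor's leading term divides it; move 19/8 to the remainder.
The remainder -19/16z + 19/8 is nonzero, so it would be added as the next basis element.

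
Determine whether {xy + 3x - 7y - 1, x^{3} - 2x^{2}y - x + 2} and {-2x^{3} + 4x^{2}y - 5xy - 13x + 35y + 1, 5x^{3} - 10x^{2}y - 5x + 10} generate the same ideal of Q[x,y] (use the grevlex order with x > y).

Since reduced Gröbner bases are canonical representatives of ideals under a given ordering, it suffices to compute and compare them.
Buchberger on the first generating set:
f_1 = xy + 3x - 7y - 1, LT = xy.
f_2 = x^{3} - 2x^{2}y - x + 2, LT = x^{3}.

S(f_1,f_2): lcm = x^{3}y. S = 2x^{2}y^{2} + 3x^{3} - 7x^{2}y - x^{2} + xy - 2y.
  leading term x^{2}y^{2}: subtract (2xy)·f_1 from 2x^{2}y^{2} + 3x^{3} - 7x^{2}y - x^{2} + xy - 2y → 3x^{3} - 13x^{2}y + 14xy^{2} - x^{2} + 3xy - 2y
  leading term x^{3}: subtract (3)·f_2 from 3x^{3} - 13x^{2}y + 14xy^{2} - x^{2} + 3xy - 2y → -7x^{2}y + 14xy^{2} - x^{2} + 3xy + 3x - 2y - 6
  leading term x^{2}y: subtract (-7x)·f_1 from -7x^{2}y + 14xy^{2} - x^{2} + 3xy + 3x - 2y - 6 → 14xy^{2} + 20x^{2} - 46xy - 4x - 2y - 6
  leading term xy^{2}: subtract (14y)·f_1 from 14xy^{2} + 20x^{2} - 46xy - 4x - 2y - 6 → 20x^{2} - 88xy + 98y^{2} - 4x + 12y - 6
  leading term x^{2}: no divisor's leading term divides it; move 20x^{2} to the remainder.
  leading term xy: subtract (-88)·f_1 from -88xy + 98y^{2} - 4x + 12y - 6 → 98y^{2} + 260x - 604y - 94
  leading term y^{2}: no divisor's leading term divides it; move 98y^{2} to the remainder.
  leading term x: no divisor's leading term divides it; move 260x to the remainder.
  leading term y: no divisor's leading term divides it; move -604y to the remainder.
  leading term 1: no divisor's leading term divides it; move -94 to the remainder.
  remainder 20x^{2} + 98y^{2} + 260x - 604y - 94 ≠ 0; add g_3 = 20x^{2} + 98y^{2} + 260x - 604y - 94 to the basis.

S(f_1,g_3): lcm = x^{2}y. S = -\tfrac{49}{10}y^{3} + 3x^{2} - 20xy + \tfrac{151}{5}y^{2} - x + \tfrac{47}{10}y.
  leading term y^{3}: no divisor's leading term divides it; move -\tfrac{49}{10}y^{3} to the remainder.
  leading term x^{2}: subtract (\tfrac{3}{20})·g_3 from 3x^{2} - 20xy + \tfrac{151}{5}y^{2} - x + \tfrac{47}{10}y → -20xy + \tfrac{31}{2}y^{2} - 40x + \tfrac{953}{10}y + \tfrac{141}{10}
  leading term xy: subtract (-20)·f_1 from -20xy + \tfrac{31}{2}y^{2} - 40x + \tfrac{953}{10}y + \tfrac{141}{10} → \tfrac{31}{2}y^{2} + 20x - \tfrac{447}{10}y - \tfrac{59}{10}
  leading term y^{2}: no divisor's leading term divides it; move \tfrac{31}{2}y^{2} to the remainder.
  leading term x: no divisor's leading term divides it; move 20x to the remainder.
  leading term y: no divisor's leading term divides it; move -\tfrac{447}{10}y to the remainder.
  leading term 1: no divisor's leading term divides it; move -\tfrac{59}{10} to the remainder.
  remainder -\tfrac{49}{10}y^{3} + \tfrac{31}{2}y^{2} + 20x - \tfrac{447}{10}y - \tfrac{59}{10} ≠ 0; add g_4 = -\tfrac{49}{10}y^{3} + \tfrac{31}{2}y^{2} + 20x - \tfrac{447}{10}y - \tfrac{59}{10} to the basis.

The other S-polynomials (S(f_2,g_3), S(f_1,g_4), S(f_2,g_4), S(g_3,g_4)) all reduce to 0 modulo the current basis, so we have a Gröbner basis.
Inter-reduce: drop elements whose leading term is divisible by another's, tail-reduce, and make monic.
Reduced Gröbner basis: {y^{3} - \tfrac{155}{49}y^{2} - \tfrac{200}{49}x + \tfrac{447}{49}y + \tfrac{59}{49}, x^{2} + \tfrac{49}{10}y^{2} + 13x - \tfrac{151}{5}y - \tfrac{47}{10}, xy + 3x - 7y - 1}.

Buchberger on the second generating set:
h_1 = -2x^{3} + 4x^{2}y - 5xy - 13x + 35y + 1, LT = x^{3}.
h_2 = 5x^{3} - 10x^{2}y - 5x + 10, LT = x^{3}.

S(h_1,h_2): lcm = x^{3}. S = \tfrac{5}{2}xy + \tfrac{15}{2}x - \tfrac{35}{2}y - \tfrac{5}{2}.
  leading term xy: no divisor's leading term divides it; move \tfrac{5}{2}xy to the remainder.
  leading term x: no divisor's leading term divides it; move \tfrac{15}{2}x to the remainder.
  leading term y: no divisor's leading term divides it; move -\tfrac{35}{2}y to the remainder.
  leading term 1: no divisor's leading term divides it; move -\tfrac{5}{2} to the remainder.
  remainder \tfrac{5}{2}xy + \tfrac{15}{2}x - \tfrac{35}{2}y - \tfrac{5}{2} ≠ 0; add k_3 = \tfrac{5}{2}xy + \tfrac{15}{2}x - \tfrac{35}{2}y - \tfrac{5}{2} to the basis.

S(h_1,k_3): lcm = x^{3}y. S = -2x^{2}y^{2} - 3x^{3} + 7x^{2}y + \tfrac{5}{2}xy^{2} + x^{2} + \tfrac{13}{2}xy - \tfrac{35}{2}y^{2} - \tfrac{1}{2}y.
  leading term x^{2}y^{2}: subtract (-\tfrac{4}{5}xy)·k_3 from -2x^{2}y^{2} - 3x^{3} + 7x^{2}y + \tfrac{5}{2}xy^{2} + x^{2} + \tfrac{13}{2}xy - \tfrac{35}{2}y^{2} - \tfrac{1}{2}y → -3x^{3} + 13x^{2}y - \tfrac{23}{2}xy^{2} + x^{2} + \tfrac{9}{2}xy - \tfrac{35}{2}y^{2} - \tfrac{1}{2}y
  leading term x^{3}: subtract (\tfrac{3}{2})·h_1 from -3x^{3} + 13x^{2}y - \tfrac{23}{2}xy^{2} + x^{2} + \tfrac{9}{2}xy - \tfrac{35}{2}y^{2} - \tfrac{1}{2}y → 7x^{2}y - \tfrac{23}{2}xy^{2} + x^{2} + 12xy - \tfrac{35}{2}y^{2} + \tfrac{39}{2}x - 53y - \tfrac{3}{2}
  leading term x^{2}y: subtract (\tfrac{14}{5}x)·k_3 from 7x^{2}y - \tfrac{23}{2}xy^{2} + x^{2} + 12xy - \tfrac{35}{2}y^{2} + \tfrac{39}{2}x - 53y - \tfrac{3}{2} → -\tfrac{23}{2}xy^{2} - 20x^{2} + 61xy - \tfrac{35}{2}y^{2} + \tfrac{53}{2}x - 53y - \tfrac{3}{2}
  leading term xy^{2}: subtract (-\tfrac{23}{5}y)·k_3 from -\tfrac{23}{2}xy^{2} - 20x^{2} + 61xy - \tfrac{35}{2}y^{2} + \tfrac{53}{2}x - 53y - \tfrac{3}{2} → -20x^{2} + \tfrac{191}{2}xy - 98y^{2} + \tfrac{53}{2}x - \tfrac{129}{2}y - \tfrac{3}{2}
  leading term x^{2}: no divisor's leading term divides it; move -20x^{2} to the remainder.
  leading term xy: subtract (\tfrac{191}{5})·k_3 from \tfrac{191}{2}xy - 98y^{2} + \tfrac{53}{2}x - \tfrac{129}{2}y - \tfrac{3}{2} → -98y^{2} - 260x + 604y + 94
  leading term y^{2}: no divisor's leading term divides it; move -98y^{2} to the remainder.
  leading term x: no divisor's leading term divides it; move -260x to the remainder.
  leading term y: no divisor's leading term divides it; move 604y to the remainder.
  leading term 1: no divisor's leading term divides it; move 94 to the remainder.
  remainder -20x^{2} - 98y^{2} - 260x + 604y + 94 ≠ 0; add k_4 = -20x^{2} - 98y^{2} - 260x + 604y + 94 to the basis.

S(k_3,k_4): lcm = x^{2}y. S = -\tfrac{49}{10}y^{3} + 3x^{2} - 20xy + \tfrac{151}{5}y^{2} - x + \tfrac{47}{10}y.
  leading term y^{3}: no divisor's leading term divides it; move -\tfrac{49}{10}y^{3} to the remainder.
  leading term x^{2}: subtract (-\tfrac{3}{20})·k_4 from 3x^{2} - 20xy + \tfrac{151}{5}y^{2} - x + \tfrac{47}{10}y → -20xy + \tfrac{31}{2}y^{2} - 40x + \tfrac{953}{10}y + \tfrac{141}{10}
  leading term xy: subtract (-8)·k_3 from -20xy + \tfrac{31}{2}y^{2} - 40x + \tfrac{953}{10}y + \tfrac{141}{10} → \tfrac{31}{2}y^{2} + 20x - \tfrac{447}{10}y - \tfrac{59}{10}
  leading term y^{2}: no divisor's leading term divides it; move \tfrac{31}{2}y^{2} to the remainder.
  leading term x: no divisor's leading term divides it; move 20x to the remainder.
  leading term y: no divisor's leading term divides it; move -\tfrac{447}{10}y to the remainder.
  leading term 1: no divisor's leading term divides it; move -\tfrac{59}{10} to the remainder.
  remainder -\tfrac{49}{10}y^{3} + \tfrac{31}{2}y^{2} + 20x - \tfrac{447}{10}y - \tfrac{59}{10} ≠ 0; add k_5 = -\tfrac{49}{10}y^{3} + \tfrac{31}{2}y^{2} + 20x - \tfrac{447}{10}y - \tfrac{59}{10} to the basis.

The other S-polynomials (S(h_2,k_3), S(h_1,k_4), S(h_2,k_4), S(h_1,k_5), S(h_2,k_5), S(k_3,k_5), S(k_4,k_5)) all reduce to 0 modulo the current basis, so we have a Gröbner basis.
Inter-reduce: drop elements whose leading term is divisible by another's, tail-reduce, and make monic.
Reduced Gröbner basis: {y^{3} - \tfrac{155}{49}y^{2} - \tfrac{200}{49}x + \tfrac{447}{49}y + \tfrac{59}{49}, x^{2} + \tfrac{49}{10}y^{2} + 13x - \tfrac{151}{5}y - \tfrac{47}{10}, xy + 3x - 7y - 1}.

Same reduced basis, so the two generating sets span the same ideal.

Yes, the ideals are equal.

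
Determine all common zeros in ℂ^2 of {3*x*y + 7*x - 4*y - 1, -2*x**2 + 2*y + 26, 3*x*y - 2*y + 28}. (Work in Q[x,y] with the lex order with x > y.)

Compute a lex Gröbner basis by Buchberger's algorithm.
f_1 = 3*x*y + 7*x - 4*y - 1, LT = x*y.
f_2 = -2*x**2 + 2*y + 26, LT = x**2.
f_3 = 3*x*y - 2*y + 28, LT = x*y.

S(f_1,f_2): lcm = x**2*y. S = 7/3*x**2 - 4/3*x*y - 1/3*x + y**2 + 13*y.
  reduce S modulo (f_1, f_2, f_3):
  remainder 25/9*x + y**2 + 122/9*y + 269/9 ≠ 0; add h_4 = 25/9*x + y**2 + 122/9*y + 269/9 to the basis.

S(f_1,f_3): lcm = x*y. S = 7/3*x - 2/3*y - 29/3.
  reduce S modulo (f_1, f_2, f_3, h_4):
  remainder -21/25*y**2 - 904/75*y - 2608/75 ≠ 0; add h_5 = -21/25*y**2 - 904/75*y - 2608/75 to the basis.

S(f_2,f_3): lcm = x**2*y. S = 2/3*x*y - 28/3*x - y**2 - 13*y.
  reduce S modulo (f_1, f_2, f_3, h_4, h_5):
  remainder -55/63*y - 220/63 ≠ 0; add h_6 = -55/63*y - 220/63 to the basis.

The other S-polynomials (S(f_1,h_4), S(f_2,h_4), S(f_3,h_4), S(f_1,h_5), S(f_2,h_5), S(f_3,h_5), S(h_4,h_5), S(f_1,h_6), S(f_2,h_6), S(f_3,h_6), S(h_4,h_6), S(h_5,h_6)) all reduce to 0 modulo the current basis, so we have a Gröbner basis.
Inter-reduce: drop elements whose leading term is divisible by another's, tail-reduce, and make monic.
Reduced Gröbner basis: {x - 3, y + 4}.

Elimination: the polynomial y + 4 lies in the elimination ideal for y, so y ∈ {-4}. For each such y, the remaining basis elements (now univariate) give the rest of the solution.
  y = -4: the earlier basis element becomes x - 3 = 0, giving x = 3 — point (3, -4).

{(3, -4)}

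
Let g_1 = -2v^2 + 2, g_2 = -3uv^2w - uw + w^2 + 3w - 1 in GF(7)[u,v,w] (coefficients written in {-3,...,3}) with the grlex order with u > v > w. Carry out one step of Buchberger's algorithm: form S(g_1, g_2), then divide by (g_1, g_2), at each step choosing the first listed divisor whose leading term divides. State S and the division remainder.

S(g_1, g_2) = uw - 2w^2 + w + 2; remainder on division = uw - 2w^2 + w + 2.

lcm(LM(g_1), LM(g_2)) = uv^2w.
S = (lcm/LT(g_1))·g_1 − (lcm/LT(g_2))·g_2 = uw - 2w^2 + w + 2.
Reduce S modulo (g_1, g_2) in that order:
  leading term uw: no divisor's leading term divides it; move uw to the remainder.
  leading term w^2: no divisor's leading term divides it; move -2w^2 to the remainder.
  leading term w: no divisor's leading term divides it; move w to the remainder.
  leading term 1: no divisor's leading term divides it; move 2 to the remainder.
The remainder uw - 2w^2 + w + 2 is nonzero, so it would be added as the next basis element.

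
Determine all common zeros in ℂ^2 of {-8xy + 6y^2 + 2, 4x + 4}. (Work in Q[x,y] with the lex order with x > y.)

{(-1, -1), (-1, -1/3)}

Compute a lex Gröbner basis by Buchberger's algorithm.
f_1 = -8xy + 6y^2 + 2, LT = xy.
f_2 = 4x + 4, LT = x.

S(f_1,f_2): lcm = xy. S = -3/4y^2 - y - 1/4.
  leading term y^2: no divisor's leading term divides it; move -3/4y^2 to the remainder.
  leading term y: no divisor's leading term divides it; move -y to the remainder.
  leading term 1: no divisor's leading term divides it; move -1/4 to the remainder.
  remainder -3/4y^2 - y - 1/4 ≠ 0; add h_3 = -3/4y^2 - y - 1/4 to the basis.

The other S-polynomials (S(f_1,h_3), S(f_2,h_3)) all reduce to 0 modulo the current basis, so we have a Gröbner basis.
Inter-reduce: drop elements whose leading term is divisible by another's, tail-reduce, and make monic.
Reduced Gröbner basis: {x + 1, y^2 + 4/3y + 1/3}.

The lex basis is triangular: the last element involves only y. Solving y^2 + 4/3y + 1/3 = 0 gives y ∈ {-1, -1/3}; substituting each value into the earlier elements determines the remaining variables.
  y = -1: the earlier basis element becomes x + 1 = 0, giving x = -1 — point (-1, -1).
  y = -1/3: the earlier basis element becomes x + 1 = 0, giving x = -1 — point (-1, -1/3).
Substituting each solution back into the original system confirms all equations vanish.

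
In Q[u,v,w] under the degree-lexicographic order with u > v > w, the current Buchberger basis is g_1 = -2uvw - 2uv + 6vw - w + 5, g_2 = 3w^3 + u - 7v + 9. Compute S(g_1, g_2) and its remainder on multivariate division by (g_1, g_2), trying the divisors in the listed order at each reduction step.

lcm(LM(g_1), LM(g_2)) = uvw^3.
S = (lcm/LT(g_1))·g_1 − (lcm/LT(g_2))·g_2 = uvw^2 - 3vw^3 - 1/3u^2v + 7/3uv^2 + 1/2w^3 - 3uv - 5/2w^2.
Reduce S modulo (g_1, g_2) in that order:
  leading term uvw^2: subtract (-1/2w)·g_1 from uvw^2 - 3vw^3 - 1/3u^2v + 7/3uv^2 + 1/2w^3 - 3uv - 5/2w^2 → -3vw^3 - 1/3u^2v + 7/3uv^2 - uvw + 3vw^2 + 1/2w^3 - 3uv - 3w^2 + 5/2w
  leading term vw^3: subtract (-v)·g_2 from -3vw^3 - 1/3u^2v + 7/3uv^2 - uvw + 3vw^2 + 1/2w^3 - 3uv - 3w^2 + 5/2w → -1/3u^2v + 7/3uv^2 - uvw + 3vw^2 + 1/2w^3 - 2uv - 7v^2 - 3w^2 + 9v + 5/2w
  leading term u^2v: no divisor's leading term divides it; move -1/3u^2v to the remainder.
  leading term uv^2: no divisor's leading term divides it; move 7/3uv^2 to the remainder.
  leading term uvw: subtract (1/2)·g_1 from -uvw + 3vw^2 + 1/2w^3 - 2uv - 7v^2 - 3w^2 + 9v + 5/2w → 3vw^2 + 1/2w^3 - uv - 7v^2 - 3vw - 3w^2 + 9v + 3w - 5/2
  leading term vw^2: no divisor's leading term divides it; move 3vw^2 to the remainder.
  leading term w^3: subtract (1/6)·g_2 from 1/2w^3 - uv - 7v^2 - 3vw - 3w^2 + 9v + 3w - 5/2 → -uv - 7v^2 - 3vw - 3w^2 - 1/6u + 61/6v + 3w - 4
  leading term uv: no divisor's leading term divides it; move -uv to the remainder.
  leading term v^2: no divisor's leading term divides it; move -7v^2 to the remainder.
  leading term vw: no divisor's leading term divides it; move -3vw to the remainder.
  leading term w^2: no divisor's leading term divides it; move -3w^2 to the remainder.
  leading term u: no divisor's leading term divides it; move -1/6u to the remainder.
  leading term v: no divisor's leading term divides it; move 61/6v to the remainder.
  leading term w: no divisor's leading term divides it; move 3w to the remainder.
  leading term 1: no divisor's leading term divides it; move -4 to the remainder.
The remainder -1/3u^2v + 7/3uv^2 + 3vw^2 - uv - 7v^2 - 3vw - 3w^2 - 1/6u + 61/6v + 3w - 4 is nonzero, so it would be added as the next basis element.

S(g_1, g_2) = uvw^2 - 3vw^3 - 1/3u^2v + 7/3uv^2 + 1/2w^3 - 3uv - 5/2w^2; remainder on division = -1/3u^2v + 7/3uv^2 + 3vw^2 - uv - 7v^2 - 3vw - 3w^2 - 1/6u + 61/6v + 3w - 4.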